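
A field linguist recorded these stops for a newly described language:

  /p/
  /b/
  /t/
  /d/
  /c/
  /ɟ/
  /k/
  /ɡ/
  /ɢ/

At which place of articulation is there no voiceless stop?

uvular

bilabial: voiceless /p/, voiced /b/.
alveolar: voiceless /t/, voiced /d/.
palatal: voiceless /c/, voiced /ɟ/.
velar: voiceless /k/, voiced /ɡ/.
uvular: voiceless —, voiced /ɢ/.
Every place of articulation has a voiceless member except uvular, where /q/ would be expected.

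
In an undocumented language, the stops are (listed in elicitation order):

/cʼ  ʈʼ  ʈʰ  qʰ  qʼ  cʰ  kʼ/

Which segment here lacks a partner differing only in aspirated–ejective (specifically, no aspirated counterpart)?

/kʼ/

Retroflex: /ʈʰ/ ~ /ʈʼ/
Palatal: /cʰ/ ~ /cʼ/
Uvular: /qʰ/ ~ /qʼ/
Velar: only /kʼ/ (ejective); no aspirated partner.
So /kʼ/ is the unpaired segment.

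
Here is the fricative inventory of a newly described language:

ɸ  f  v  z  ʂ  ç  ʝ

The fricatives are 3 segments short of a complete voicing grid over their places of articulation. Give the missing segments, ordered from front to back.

bilabial: voiceless /ɸ/, voiced —.
labiodental: voiceless /f/, voiced /v/.
alveolar: voiceless —, voiced /z/.
retroflex: voiceless /ʂ/, voiced —.
palatal: voiceless /ç/, voiced /ʝ/.
Gaps, from front to back: bilabial lacks voiced (/β/); alveolar lacks voiceless (/s/); retroflex lacks voiced (/ʐ/).

/β/, /s/, /ʐ/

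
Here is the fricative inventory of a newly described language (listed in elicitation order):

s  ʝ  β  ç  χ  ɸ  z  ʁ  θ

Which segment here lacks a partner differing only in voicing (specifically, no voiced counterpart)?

Bilabial: /ɸ/ ~ /β/
Alveolar: /s/ ~ /z/
Palatal: /ç/ ~ /ʝ/
Uvular: /χ/ ~ /ʁ/
Dental: only /θ/ (voiceless); no voiced partner.
So /θ/ is the unpaired segment.

/θ/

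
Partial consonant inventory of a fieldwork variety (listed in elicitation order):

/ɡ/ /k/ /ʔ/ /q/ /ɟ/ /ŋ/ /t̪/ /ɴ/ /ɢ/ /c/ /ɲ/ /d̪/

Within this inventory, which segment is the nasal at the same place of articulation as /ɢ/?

/ɴ/

/ɢ/ is a voiced uvular stop.
The nasal at the same place is an uvular nasal — in this inventory, /ɴ/.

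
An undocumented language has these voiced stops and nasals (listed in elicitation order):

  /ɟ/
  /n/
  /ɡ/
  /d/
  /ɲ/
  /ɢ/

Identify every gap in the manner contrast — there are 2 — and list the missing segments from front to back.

place of articulation  oral stop  nasal   
alveolar          d         n       
palatal           ɟ         ɲ       
velar             ɡ         —       
uvular            ɢ         —       
Gaps, from front to back: velar lacks nasal (/ŋ/); uvular lacks nasal (/ɴ/).

/ŋ/, /ɴ/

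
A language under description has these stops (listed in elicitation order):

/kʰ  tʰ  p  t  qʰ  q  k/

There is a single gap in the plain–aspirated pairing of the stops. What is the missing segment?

place of articulation  plain     aspirated
bilabial          p         —       
alveolar          t         tʰ      
velar             k         kʰ      
uvular            q         qʰ      
The bilabial row has no aspirated member, so the gap is the aspirated bilabial stop /pʰ/.

/pʰ/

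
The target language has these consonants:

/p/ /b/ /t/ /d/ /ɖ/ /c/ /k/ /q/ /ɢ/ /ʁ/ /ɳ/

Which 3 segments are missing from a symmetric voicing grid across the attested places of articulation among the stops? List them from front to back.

/ʈ/, /ɟ/, /ɡ/

place of articulation  voiceless  voiced  
bilabial          p         b       
alveolar          t         d       
retroflex         —         ɖ       
palatal           c         —       
velar             k         —       
uvular            q         ɢ       
Gaps, from front to back: retroflex lacks voiceless (/ʈ/); palatal lacks voiced (/ɟ/); velar lacks voiced (/ɡ/).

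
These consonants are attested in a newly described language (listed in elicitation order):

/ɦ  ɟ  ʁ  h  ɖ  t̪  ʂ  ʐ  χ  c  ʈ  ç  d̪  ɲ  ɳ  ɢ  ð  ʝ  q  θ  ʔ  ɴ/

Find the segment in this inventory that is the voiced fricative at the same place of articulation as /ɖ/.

/ɖ/ is a voiced retroflex stop.
The voiced fricative at the same place is a voiced retroflex fricative — in this inventory, /ʐ/.

/ʐ/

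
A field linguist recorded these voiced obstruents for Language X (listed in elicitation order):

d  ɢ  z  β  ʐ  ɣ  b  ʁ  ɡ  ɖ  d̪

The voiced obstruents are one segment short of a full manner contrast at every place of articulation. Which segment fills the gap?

bilabial: stop /b/, fricative /β/.
dental: stop /d̪/, fricative —.
alveolar: stop /d/, fricative /z/.
retroflex: stop /ɖ/, fricative /ʐ/.
velar: stop /ɡ/, fricative /ɣ/.
uvular: stop /ɢ/, fricative /ʁ/.
The dental row has no fricative member, so the gap is the dental fricative /ð/.

/ð/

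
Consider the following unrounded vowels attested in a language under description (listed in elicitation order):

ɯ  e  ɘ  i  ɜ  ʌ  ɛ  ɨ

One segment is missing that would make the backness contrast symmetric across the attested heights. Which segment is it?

high: front /i/, central /ɨ/, back /ɯ/.
high-mid: front /e/, central /ɘ/, back —.
low-mid: front /ɛ/, central /ɜ/, back /ʌ/.
The high-mid row has no back member, so the gap is the high-mid back unrounded vowel /ɤ/.

/ɤ/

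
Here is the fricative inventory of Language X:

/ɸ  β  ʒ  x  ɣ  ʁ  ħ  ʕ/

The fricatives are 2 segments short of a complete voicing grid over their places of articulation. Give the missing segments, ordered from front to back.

place of articulation  voiceless  voiced  
bilabial          ɸ         β       
postalveolar      —         ʒ       
velar             x         ɣ       
uvular            —         ʁ       
pharyngeal        ħ         ʕ       
Gaps, from front to back: postalveolar lacks voiceless (/ʃ/); uvular lacks voiceless (/χ/).

/ʃ/, /χ/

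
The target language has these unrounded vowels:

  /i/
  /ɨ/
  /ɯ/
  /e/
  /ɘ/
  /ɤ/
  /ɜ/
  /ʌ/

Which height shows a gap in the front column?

low-mid

high: front /i/, central /ɨ/, back /ɯ/.
high-mid: front /e/, central /ɘ/, back /ɤ/.
low-mid: front —, central /ɜ/, back /ʌ/.
Every height has a front member except low-mid, where /ɛ/ would be expected.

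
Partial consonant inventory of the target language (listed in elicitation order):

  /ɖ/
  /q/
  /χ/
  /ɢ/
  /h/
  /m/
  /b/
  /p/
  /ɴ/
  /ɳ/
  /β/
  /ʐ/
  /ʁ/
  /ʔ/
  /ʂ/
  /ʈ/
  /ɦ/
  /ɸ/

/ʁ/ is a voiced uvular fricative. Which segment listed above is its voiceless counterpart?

The voiceless counterpart is a voiceless uvular fricative — in this inventory, /χ/.

/χ/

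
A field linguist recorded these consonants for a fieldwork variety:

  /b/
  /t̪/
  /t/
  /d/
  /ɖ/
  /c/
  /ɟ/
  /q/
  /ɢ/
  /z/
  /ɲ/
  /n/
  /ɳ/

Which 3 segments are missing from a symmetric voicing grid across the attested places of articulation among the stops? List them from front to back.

/p/, /d̪/, /ʈ/

place of articulation  voiceless  voiced  
bilabial          —         b       
dental            t̪        —       
alveolar          t         d       
retroflex         —         ɖ       
palatal           c         ɟ       
uvular            q         ɢ       
Gaps, from front to back: bilabial lacks voiceless (/p/); dental lacks voiced (/d̪/); retroflex lacks voiceless (/ʈ/).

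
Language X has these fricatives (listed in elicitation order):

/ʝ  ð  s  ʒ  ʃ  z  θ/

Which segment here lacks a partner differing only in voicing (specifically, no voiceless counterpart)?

Dental: /θ/ ~ /ð/
Alveolar: /s/ ~ /z/
Postalveolar: /ʃ/ ~ /ʒ/
Palatal: only /ʝ/ (voiced); no voiceless partner.
So /ʝ/ is the unpaired segment.

/ʝ/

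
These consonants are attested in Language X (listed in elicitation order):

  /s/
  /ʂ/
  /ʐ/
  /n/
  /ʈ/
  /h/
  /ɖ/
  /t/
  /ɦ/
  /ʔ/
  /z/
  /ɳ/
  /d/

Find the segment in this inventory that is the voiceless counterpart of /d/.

/d/ is a voiced alveolar stop.
The voiceless counterpart is a voiceless alveolar stop — in this inventory, /t/.

/t/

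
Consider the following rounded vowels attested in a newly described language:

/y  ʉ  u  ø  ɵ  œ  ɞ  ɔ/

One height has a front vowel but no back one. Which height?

high-mid

Front: /y/ (high), /ø/ (high-mid), /œ/ (low-mid).
Central: /ʉ/ (high), /ɵ/ (high-mid), /ɞ/ (low-mid).
Back: /u/ (high), /ɔ/ (low-mid).
Every height has a back member except high-mid, where /o/ would be expected.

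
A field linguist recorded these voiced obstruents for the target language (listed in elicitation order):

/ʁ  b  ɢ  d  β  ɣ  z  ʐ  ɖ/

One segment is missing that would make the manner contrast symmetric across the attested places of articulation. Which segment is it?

Stop: /b/ (bilabial), /d/ (alveolar), /ɖ/ (retroflex), /ɢ/ (uvular).
Fricative: /β/ (bilabial), /z/ (alveolar), /ʐ/ (retroflex), /ɣ/ (velar), /ʁ/ (uvular).
The velar row has no stop member, so the gap is the velar stop /ɡ/.

/ɡ/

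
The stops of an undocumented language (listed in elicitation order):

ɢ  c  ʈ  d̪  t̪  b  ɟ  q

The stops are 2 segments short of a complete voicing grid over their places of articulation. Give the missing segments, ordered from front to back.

Voiceless: /t̪/ (dental), /ʈ/ (retroflex), /c/ (palatal), /q/ (uvular).
Voiced: /b/ (bilabial), /d̪/ (dental), /ɟ/ (palatal), /ɢ/ (uvular).
Gaps, from front to back: bilabial lacks voiceless (/p/); retroflex lacks voiced (/ɖ/).

/p/, /ɖ/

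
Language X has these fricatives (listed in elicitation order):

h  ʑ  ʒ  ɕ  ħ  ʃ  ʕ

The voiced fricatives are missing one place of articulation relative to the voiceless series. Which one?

place of articulation  voiceless  voiced  
postalveolar      ʃ         ʒ       
alveolo-palatal   ɕ         ʑ       
pharyngeal        ħ         ʕ       
glottal           h         —       
Every place of articulation has a voiced member except glottal, where /ɦ/ would be expected.

glottal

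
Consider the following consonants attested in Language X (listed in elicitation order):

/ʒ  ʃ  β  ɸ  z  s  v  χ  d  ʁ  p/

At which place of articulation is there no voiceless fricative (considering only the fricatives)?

bilabial: voiceless /ɸ/, voiced /β/.
labiodental: voiceless —, voiced /v/.
alveolar: voiceless /s/, voiced /z/.
postalveolar: voiceless /ʃ/, voiced /ʒ/.
uvular: voiceless /χ/, voiced /ʁ/.
Every place of articulation has a voiceless member except labiodental, where /f/ would be expected.

labiodental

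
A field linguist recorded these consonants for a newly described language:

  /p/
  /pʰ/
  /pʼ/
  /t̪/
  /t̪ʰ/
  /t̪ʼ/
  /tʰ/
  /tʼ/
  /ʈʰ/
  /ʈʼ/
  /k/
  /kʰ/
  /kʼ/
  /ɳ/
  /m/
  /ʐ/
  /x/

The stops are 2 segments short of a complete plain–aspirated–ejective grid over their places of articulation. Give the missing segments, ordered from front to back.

bilabial: plain /p/, aspirated /pʰ/, ejective /pʼ/.
dental: plain /t̪/, aspirated /t̪ʰ/, ejective /t̪ʼ/.
alveolar: plain —, aspirated /tʰ/, ejective /tʼ/.
retroflex: plain —, aspirated /ʈʰ/, ejective /ʈʼ/.
velar: plain /k/, aspirated /kʰ/, ejective /kʼ/.
Gaps, from front to back: alveolar lacks plain (/t/); retroflex lacks plain (/ʈ/).

/t/, /ʈ/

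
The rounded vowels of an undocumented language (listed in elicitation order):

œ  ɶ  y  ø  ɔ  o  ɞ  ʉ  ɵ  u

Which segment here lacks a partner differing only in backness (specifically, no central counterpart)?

/ɶ/

High: /y/ ~ /ʉ/ ~ /u/
High-mid: /ø/ ~ /ɵ/ ~ /o/
Low-mid: /œ/ ~ /ɞ/ ~ /ɔ/
Low: only /ɶ/ (front); no central partner.
So /ɶ/ is the unpaired segment.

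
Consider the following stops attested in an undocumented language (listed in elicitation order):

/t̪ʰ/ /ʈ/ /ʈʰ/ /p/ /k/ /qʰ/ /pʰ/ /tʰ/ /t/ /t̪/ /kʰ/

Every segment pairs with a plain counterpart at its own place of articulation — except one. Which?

Bilabial: /p/ ~ /pʰ/
Dental: /t̪/ ~ /t̪ʰ/
Alveolar: /t/ ~ /tʰ/
Retroflex: /ʈ/ ~ /ʈʰ/
Velar: /k/ ~ /kʰ/
Uvular: only /qʰ/ (aspirated); no plain partner.
So /qʰ/ is the unpaired segment.

/qʰ/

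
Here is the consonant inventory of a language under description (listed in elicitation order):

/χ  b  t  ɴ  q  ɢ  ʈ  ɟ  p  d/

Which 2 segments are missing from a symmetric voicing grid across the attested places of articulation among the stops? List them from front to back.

bilabial: voiceless /p/, voiced /b/.
alveolar: voiceless /t/, voiced /d/.
retroflex: voiceless /ʈ/, voiced —.
palatal: voiceless —, voiced /ɟ/.
uvular: voiceless /q/, voiced /ɢ/.
Gaps, from front to back: retroflex lacks voiced (/ɖ/); palatal lacks voiceless (/c/).

/ɖ/, /c/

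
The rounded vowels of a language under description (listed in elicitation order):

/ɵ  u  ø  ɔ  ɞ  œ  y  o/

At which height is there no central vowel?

height            front     central   back    
high              y         —         u       
high-mid          ø         ɵ         o       
low-mid           œ         ɞ         ɔ       
Every height has a central member except high, where /ʉ/ would be expected.

high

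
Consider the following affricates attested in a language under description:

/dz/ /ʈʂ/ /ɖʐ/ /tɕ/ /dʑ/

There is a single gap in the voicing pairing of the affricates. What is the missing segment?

/ts/

place of articulation  voiceless  voiced  
alveolar          —         dz      
retroflex         ʈʂ        ɖʐ      
alveolo-palatal   tɕ        dʑ      
The alveolar row has no voiceless member, so the gap is the voiceless alveolar affricate /ts/.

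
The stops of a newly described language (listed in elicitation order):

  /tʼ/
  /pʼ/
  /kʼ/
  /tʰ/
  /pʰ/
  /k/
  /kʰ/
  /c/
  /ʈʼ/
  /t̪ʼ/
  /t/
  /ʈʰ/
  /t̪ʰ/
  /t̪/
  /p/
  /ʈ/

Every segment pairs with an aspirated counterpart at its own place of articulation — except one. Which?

Bilabial: /p/ ~ /pʰ/ ~ /pʼ/
Dental: /t̪/ ~ /t̪ʰ/ ~ /t̪ʼ/
Alveolar: /t/ ~ /tʰ/ ~ /tʼ/
Retroflex: /ʈ/ ~ /ʈʰ/ ~ /ʈʼ/
Velar: /k/ ~ /kʰ/ ~ /kʼ/
Palatal: only /c/ (plain); no aspirated partner.
So /c/ is the unpaired segment.

/c/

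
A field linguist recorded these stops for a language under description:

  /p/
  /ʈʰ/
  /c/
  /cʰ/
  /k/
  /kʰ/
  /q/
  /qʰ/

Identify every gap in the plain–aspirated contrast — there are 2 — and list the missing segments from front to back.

/pʰ/, /ʈ/

place of articulation  plain     aspirated
bilabial          p         —       
retroflex         —         ʈʰ      
palatal           c         cʰ      
velar             k         kʰ      
uvular            q         qʰ      
Gaps, from front to back: bilabial lacks aspirated (/pʰ/); retroflex lacks plain (/ʈ/).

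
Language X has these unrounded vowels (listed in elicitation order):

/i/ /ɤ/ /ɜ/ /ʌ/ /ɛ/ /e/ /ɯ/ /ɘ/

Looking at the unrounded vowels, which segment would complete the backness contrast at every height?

height            front     central   back    
high              i         —         ɯ       
high-mid          e         ɘ         ɤ       
low-mid           ɛ         ɜ         ʌ       
The high row has no central member, so the gap is the high central unrounded vowel /ɨ/.

/ɨ/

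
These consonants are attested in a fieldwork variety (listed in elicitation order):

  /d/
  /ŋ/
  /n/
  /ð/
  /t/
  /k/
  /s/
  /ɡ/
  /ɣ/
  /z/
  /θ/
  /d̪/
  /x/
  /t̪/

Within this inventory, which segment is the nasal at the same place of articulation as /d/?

/d/ is a voiced alveolar stop.
The nasal at the same place is an alveolar nasal — in this inventory, /n/.

/n/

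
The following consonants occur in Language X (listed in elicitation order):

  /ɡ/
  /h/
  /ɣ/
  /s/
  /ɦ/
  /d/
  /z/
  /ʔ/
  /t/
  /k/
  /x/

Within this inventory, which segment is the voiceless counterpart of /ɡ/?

/ɡ/ is a voiced velar stop.
The voiceless counterpart is a voiceless velar stop — in this inventory, /k/.

/k/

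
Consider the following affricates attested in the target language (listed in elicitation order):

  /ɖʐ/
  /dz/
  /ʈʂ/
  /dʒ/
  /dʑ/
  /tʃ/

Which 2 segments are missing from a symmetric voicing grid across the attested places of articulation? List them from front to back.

/ts/, /tɕ/

alveolar: voiceless —, voiced /dz/.
postalveolar: voiceless /tʃ/, voiced /dʒ/.
retroflex: voiceless /ʈʂ/, voiced /ɖʐ/.
alveolo-palatal: voiceless —, voiced /dʑ/.
Gaps, from front to back: alveolar lacks voiceless (/ts/); alveolo-palatal lacks voiceless (/tɕ/).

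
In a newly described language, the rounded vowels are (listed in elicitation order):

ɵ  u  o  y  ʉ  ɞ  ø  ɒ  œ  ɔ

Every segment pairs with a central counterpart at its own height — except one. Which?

/ɒ/

High: /y/ ~ /ʉ/ ~ /u/
High-mid: /ø/ ~ /ɵ/ ~ /o/
Low-mid: /œ/ ~ /ɞ/ ~ /ɔ/
Low: only /ɒ/ (back); no central partner.
So /ɒ/ is the unpaired segment.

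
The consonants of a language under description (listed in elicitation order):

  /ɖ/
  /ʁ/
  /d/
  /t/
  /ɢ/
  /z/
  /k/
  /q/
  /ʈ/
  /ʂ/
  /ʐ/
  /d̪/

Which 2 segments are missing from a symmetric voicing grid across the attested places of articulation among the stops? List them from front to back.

dental: voiceless —, voiced /d̪/.
alveolar: voiceless /t/, voiced /d/.
retroflex: voiceless /ʈ/, voiced /ɖ/.
velar: voiceless /k/, voiced —.
uvular: voiceless /q/, voiced /ɢ/.
Gaps, from front to back: dental lacks voiceless (/t̪/); velar lacks voiced (/ɡ/).

/t̪/, /ɡ/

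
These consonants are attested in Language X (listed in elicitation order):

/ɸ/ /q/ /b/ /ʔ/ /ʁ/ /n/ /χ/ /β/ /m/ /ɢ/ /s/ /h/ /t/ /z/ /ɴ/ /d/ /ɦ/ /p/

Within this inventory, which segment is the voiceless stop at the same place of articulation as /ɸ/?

/p/

/ɸ/ is a voiceless bilabial fricative.
The voiceless stop at the same place is a voiceless bilabial stop — in this inventory, /p/.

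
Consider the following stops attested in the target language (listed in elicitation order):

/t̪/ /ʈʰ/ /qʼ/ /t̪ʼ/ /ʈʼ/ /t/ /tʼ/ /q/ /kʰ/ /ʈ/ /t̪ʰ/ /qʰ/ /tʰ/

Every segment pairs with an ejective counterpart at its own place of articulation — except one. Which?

Dental: /t̪/ ~ /t̪ʰ/ ~ /t̪ʼ/
Alveolar: /t/ ~ /tʰ/ ~ /tʼ/
Retroflex: /ʈ/ ~ /ʈʰ/ ~ /ʈʼ/
Uvular: /q/ ~ /qʰ/ ~ /qʼ/
Velar: only /kʰ/ (aspirated); no ejective partner.
So /kʰ/ is the unpaired segment.

/kʰ/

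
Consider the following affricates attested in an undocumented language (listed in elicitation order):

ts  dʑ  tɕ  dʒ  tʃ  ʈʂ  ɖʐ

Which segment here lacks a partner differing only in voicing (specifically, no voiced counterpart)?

/ts/

Postalveolar: /tʃ/ ~ /dʒ/
Retroflex: /ʈʂ/ ~ /ɖʐ/
Alveolo-palatal: /tɕ/ ~ /dʑ/
Alveolar: only /ts/ (voiceless); no voiced partner.
So /ts/ is the unpaired segment.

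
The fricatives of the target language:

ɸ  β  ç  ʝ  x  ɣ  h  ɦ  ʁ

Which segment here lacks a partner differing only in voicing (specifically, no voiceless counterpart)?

Bilabial: /ɸ/ ~ /β/
Palatal: /ç/ ~ /ʝ/
Velar: /x/ ~ /ɣ/
Glottal: /h/ ~ /ɦ/
Uvular: only /ʁ/ (voiced); no voiceless partner.
So /ʁ/ is the unpaired segment.

/ʁ/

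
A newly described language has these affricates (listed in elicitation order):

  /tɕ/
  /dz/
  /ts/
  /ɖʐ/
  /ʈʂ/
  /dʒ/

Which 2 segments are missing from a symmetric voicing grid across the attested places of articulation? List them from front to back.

place of articulation  voiceless  voiced  
alveolar          ts        dz      
postalveolar      —         dʒ      
retroflex         ʈʂ        ɖʐ      
alveolo-palatal   tɕ        —       
Gaps, from front to back: postalveolar lacks voiceless (/tʃ/); alveolo-palatal lacks voiced (/dʑ/).

/tʃ/, /dʑ/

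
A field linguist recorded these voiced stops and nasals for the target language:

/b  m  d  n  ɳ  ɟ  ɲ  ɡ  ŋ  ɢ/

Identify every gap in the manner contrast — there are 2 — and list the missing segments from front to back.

/ɖ/, /ɴ/

place of articulation  oral stop  nasal   
bilabial          b         m       
alveolar          d         n       
retroflex         —         ɳ       
palatal           ɟ         ɲ       
velar             ɡ         ŋ       
uvular            ɢ         —       
Gaps, from front to back: retroflex lacks oral stop (/ɖ/); uvular lacks nasal (/ɴ/).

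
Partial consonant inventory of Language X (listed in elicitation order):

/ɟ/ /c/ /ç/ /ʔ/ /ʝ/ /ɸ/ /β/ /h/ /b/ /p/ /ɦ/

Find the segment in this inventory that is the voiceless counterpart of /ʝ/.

/ç/

/ʝ/ is a voiced palatal fricative.
The voiceless counterpart is a voiceless palatal fricative — in this inventory, /ç/.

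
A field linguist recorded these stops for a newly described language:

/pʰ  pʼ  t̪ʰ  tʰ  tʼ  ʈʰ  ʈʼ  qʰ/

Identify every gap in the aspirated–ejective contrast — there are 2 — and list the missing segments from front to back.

/t̪ʼ/, /qʼ/

place of articulation  aspirated  ejective
bilabial          pʰ        pʼ      
dental            t̪ʰ       —       
alveolar          tʰ        tʼ      
retroflex         ʈʰ        ʈʼ      
uvular            qʰ        —       
Gaps, from front to back: dental lacks ejective (/t̪ʼ/); uvular lacks ejective (/qʼ/).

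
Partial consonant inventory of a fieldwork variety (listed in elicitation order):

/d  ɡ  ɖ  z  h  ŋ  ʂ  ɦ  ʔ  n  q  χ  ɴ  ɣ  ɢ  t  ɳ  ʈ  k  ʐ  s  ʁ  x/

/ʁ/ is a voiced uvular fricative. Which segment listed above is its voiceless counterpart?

/χ/

The voiceless counterpart is a voiceless uvular fricative — in this inventory, /χ/.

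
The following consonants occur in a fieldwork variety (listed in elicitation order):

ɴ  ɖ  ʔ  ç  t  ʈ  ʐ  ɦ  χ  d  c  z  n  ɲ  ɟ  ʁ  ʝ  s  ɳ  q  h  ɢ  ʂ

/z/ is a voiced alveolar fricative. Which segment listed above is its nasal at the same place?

The nasal at the same place is an alveolar nasal — in this inventory, /n/.

/n/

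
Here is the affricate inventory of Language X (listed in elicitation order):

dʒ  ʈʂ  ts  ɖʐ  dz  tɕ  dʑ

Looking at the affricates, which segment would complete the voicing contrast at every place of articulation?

/tʃ/

place of articulation  voiceless  voiced  
alveolar          ts        dz      
postalveolar      —         dʒ      
retroflex         ʈʂ        ɖʐ      
alveolo-palatal   tɕ        dʑ      
The postalveolar row has no voiceless member, so the gap is the voiceless postalveolar affricate /tʃ/.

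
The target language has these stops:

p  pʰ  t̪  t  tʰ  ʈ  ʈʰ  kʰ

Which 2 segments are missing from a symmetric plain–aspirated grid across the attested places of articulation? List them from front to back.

/t̪ʰ/, /k/

place of articulation  plain     aspirated
bilabial          p         pʰ      
dental            t̪        —       
alveolar          t         tʰ      
retroflex         ʈ         ʈʰ      
velar             —         kʰ      
Gaps, from front to back: dental lacks aspirated (/t̪ʰ/); velar lacks plain (/k/).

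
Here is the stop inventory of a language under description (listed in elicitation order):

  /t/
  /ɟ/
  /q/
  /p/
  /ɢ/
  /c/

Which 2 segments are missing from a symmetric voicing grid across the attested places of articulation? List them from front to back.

/b/, /d/

bilabial: voiceless /p/, voiced —.
alveolar: voiceless /t/, voiced —.
palatal: voiceless /c/, voiced /ɟ/.
uvular: voiceless /q/, voiced /ɢ/.
Gaps, from front to back: bilabial lacks voiced (/b/); alveolar lacks voiced (/d/).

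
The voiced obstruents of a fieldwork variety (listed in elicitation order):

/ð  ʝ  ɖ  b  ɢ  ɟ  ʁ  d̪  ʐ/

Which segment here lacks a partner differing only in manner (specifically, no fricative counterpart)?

/b/

Dental: /d̪/ ~ /ð/
Retroflex: /ɖ/ ~ /ʐ/
Palatal: /ɟ/ ~ /ʝ/
Uvular: /ɢ/ ~ /ʁ/
Bilabial: only /b/ (stop); no fricative partner.
So /b/ is the unpaired segment.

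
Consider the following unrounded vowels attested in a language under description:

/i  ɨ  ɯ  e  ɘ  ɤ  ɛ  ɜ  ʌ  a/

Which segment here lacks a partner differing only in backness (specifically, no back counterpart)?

High: /i/ ~ /ɨ/ ~ /ɯ/
High-mid: /e/ ~ /ɘ/ ~ /ɤ/
Low-mid: /ɛ/ ~ /ɜ/ ~ /ʌ/
Low: only /a/ (front); no back partner.
So /a/ is the unpaired segment.

/a/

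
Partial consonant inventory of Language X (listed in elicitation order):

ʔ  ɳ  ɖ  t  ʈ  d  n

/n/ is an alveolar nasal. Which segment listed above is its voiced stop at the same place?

/d/

The voiced stop at the same place is a voiced alveolar stop — in this inventory, /d/.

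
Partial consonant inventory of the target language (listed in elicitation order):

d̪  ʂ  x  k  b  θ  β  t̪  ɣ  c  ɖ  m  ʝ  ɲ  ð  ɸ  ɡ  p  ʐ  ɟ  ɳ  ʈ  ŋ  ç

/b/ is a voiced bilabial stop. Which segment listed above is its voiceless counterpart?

The voiceless counterpart is a voiceless bilabial stop — in this inventory, /p/.

/p/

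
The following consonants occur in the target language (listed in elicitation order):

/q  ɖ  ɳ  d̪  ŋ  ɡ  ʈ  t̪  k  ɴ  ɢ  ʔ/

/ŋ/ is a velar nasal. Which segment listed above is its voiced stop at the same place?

The voiced stop at the same place is a voiced velar stop — in this inventory, /ɡ/.

/ɡ/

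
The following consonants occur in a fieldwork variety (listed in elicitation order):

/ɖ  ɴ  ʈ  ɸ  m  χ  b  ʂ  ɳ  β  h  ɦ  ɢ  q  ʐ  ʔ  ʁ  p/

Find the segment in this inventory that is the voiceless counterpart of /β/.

/β/ is a voiced bilabial fricative.
The voiceless counterpart is a voiceless bilabial fricative — in this inventory, /ɸ/.

/ɸ/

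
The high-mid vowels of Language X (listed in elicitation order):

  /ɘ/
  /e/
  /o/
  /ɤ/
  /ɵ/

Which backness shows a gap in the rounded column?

front: unrounded /e/, rounded —.
central: unrounded /ɘ/, rounded /ɵ/.
back: unrounded /ɤ/, rounded /o/.
Every backness has a rounded member except front, where /ø/ would be expected.

front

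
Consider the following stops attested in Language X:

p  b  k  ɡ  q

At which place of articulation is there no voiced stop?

bilabial: voiceless /p/, voiced /b/.
velar: voiceless /k/, voiced /ɡ/.
uvular: voiceless /q/, voiced —.
Every place of articulation has a voiced member except uvular, where /ɢ/ would be expected.

uvular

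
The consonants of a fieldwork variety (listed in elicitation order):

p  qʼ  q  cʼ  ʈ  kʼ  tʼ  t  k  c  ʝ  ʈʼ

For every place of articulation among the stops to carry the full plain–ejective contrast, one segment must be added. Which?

bilabial: plain /p/, ejective —.
alveolar: plain /t/, ejective /tʼ/.
retroflex: plain /ʈ/, ejective /ʈʼ/.
palatal: plain /c/, ejective /cʼ/.
velar: plain /k/, ejective /kʼ/.
uvular: plain /q/, ejective /qʼ/.
The bilabial row has no ejective member, so the gap is the ejective bilabial stop /pʼ/.

/pʼ/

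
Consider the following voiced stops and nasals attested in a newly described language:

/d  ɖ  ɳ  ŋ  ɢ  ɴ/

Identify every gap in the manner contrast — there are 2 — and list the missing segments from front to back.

alveolar: oral stop /d/, nasal —.
retroflex: oral stop /ɖ/, nasal /ɳ/.
velar: oral stop —, nasal /ŋ/.
uvular: oral stop /ɢ/, nasal /ɴ/.
Gaps, from front to back: alveolar lacks nasal (/n/); velar lacks oral stop (/ɡ/).

/n/, /ɡ/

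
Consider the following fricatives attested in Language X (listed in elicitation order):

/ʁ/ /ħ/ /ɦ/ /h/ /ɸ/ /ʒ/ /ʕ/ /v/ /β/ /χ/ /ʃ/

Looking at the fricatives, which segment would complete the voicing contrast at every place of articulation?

/f/

Voiceless: /ɸ/ (bilabial), /ʃ/ (postalveolar), /χ/ (uvular), /ħ/ (pharyngeal), /h/ (glottal).
Voiced: /β/ (bilabial), /v/ (labiodental), /ʒ/ (postalveolar), /ʁ/ (uvular), /ʕ/ (pharyngeal), /ɦ/ (glottal).
The labiodental row has no voiceless member, so the gap is the voiceless labiodental fricative /f/.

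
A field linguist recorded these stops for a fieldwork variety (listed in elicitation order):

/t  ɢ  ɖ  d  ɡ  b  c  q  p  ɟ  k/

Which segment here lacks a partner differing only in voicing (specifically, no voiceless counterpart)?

/ɖ/

Bilabial: /p/ ~ /b/
Alveolar: /t/ ~ /d/
Palatal: /c/ ~ /ɟ/
Velar: /k/ ~ /ɡ/
Uvular: /q/ ~ /ɢ/
Retroflex: only /ɖ/ (voiced); no voiceless partner.
So /ɖ/ is the unpaired segment.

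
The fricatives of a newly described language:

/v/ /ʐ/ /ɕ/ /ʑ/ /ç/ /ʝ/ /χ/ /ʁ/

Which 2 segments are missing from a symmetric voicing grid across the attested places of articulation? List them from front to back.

/f/, /ʂ/

Voiceless: /ɕ/ (alveolo-palatal), /ç/ (palatal), /χ/ (uvular).
Voiced: /v/ (labiodental), /ʐ/ (retroflex), /ʑ/ (alveolo-palatal), /ʝ/ (palatal), /ʁ/ (uvular).
Gaps, from front to back: labiodental lacks voiceless (/f/); retroflex lacks voiceless (/ʂ/).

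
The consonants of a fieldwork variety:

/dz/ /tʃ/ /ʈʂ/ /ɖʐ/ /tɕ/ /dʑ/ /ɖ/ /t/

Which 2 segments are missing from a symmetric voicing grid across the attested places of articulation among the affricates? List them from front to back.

Voiceless: /tʃ/ (postalveolar), /ʈʂ/ (retroflex), /tɕ/ (alveolo-palatal).
Voiced: /dz/ (alveolar), /ɖʐ/ (retroflex), /dʑ/ (alveolo-palatal).
Gaps, from front to back: alveolar lacks voiceless (/ts/); postalveolar lacks voiced (/dʒ/).

/ts/, /dʒ/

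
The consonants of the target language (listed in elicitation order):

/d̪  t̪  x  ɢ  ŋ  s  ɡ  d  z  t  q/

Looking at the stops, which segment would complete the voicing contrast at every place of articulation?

/k/

Voiceless: /t̪/ (dental), /t/ (alveolar), /q/ (uvular).
Voiced: /d̪/ (dental), /d/ (alveolar), /ɡ/ (velar), /ɢ/ (uvular).
The velar row has no voiceless member, so the gap is the voiceless velar stop /k/.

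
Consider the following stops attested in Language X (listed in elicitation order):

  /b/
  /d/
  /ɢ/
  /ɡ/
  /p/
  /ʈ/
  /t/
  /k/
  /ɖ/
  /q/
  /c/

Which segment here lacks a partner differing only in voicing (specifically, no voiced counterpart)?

/c/

Bilabial: /p/ ~ /b/
Alveolar: /t/ ~ /d/
Retroflex: /ʈ/ ~ /ɖ/
Velar: /k/ ~ /ɡ/
Uvular: /q/ ~ /ɢ/
Palatal: only /c/ (voiceless); no voiced partner.
So /c/ is the unpaired segment.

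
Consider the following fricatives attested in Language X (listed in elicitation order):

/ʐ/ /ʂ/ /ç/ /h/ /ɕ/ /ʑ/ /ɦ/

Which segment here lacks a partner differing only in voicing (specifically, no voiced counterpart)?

Retroflex: /ʂ/ ~ /ʐ/
Alveolo-palatal: /ɕ/ ~ /ʑ/
Glottal: /h/ ~ /ɦ/
Palatal: only /ç/ (voiceless); no voiced partner.
So /ç/ is the unpaired segment.

/ç/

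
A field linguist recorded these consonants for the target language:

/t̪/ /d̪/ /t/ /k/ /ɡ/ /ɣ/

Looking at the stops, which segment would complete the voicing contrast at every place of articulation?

place of articulation  voiceless  voiced  
dental            t̪        d̪      
alveolar          t         —       
velar             k         ɡ       
The alveolar row has no voiced member, so the gap is the voiced alveolar stop /d/.

/d/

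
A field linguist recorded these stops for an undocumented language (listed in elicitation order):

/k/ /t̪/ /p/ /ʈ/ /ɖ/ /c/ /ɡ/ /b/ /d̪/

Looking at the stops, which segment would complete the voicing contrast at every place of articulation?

/ɟ/

Voiceless: /p/ (bilabial), /t̪/ (dental), /ʈ/ (retroflex), /c/ (palatal), /k/ (velar).
Voiced: /b/ (bilabial), /d̪/ (dental), /ɖ/ (retroflex), /ɡ/ (velar).
The palatal row has no voiced member, so the gap is the voiced palatal stop /ɟ/.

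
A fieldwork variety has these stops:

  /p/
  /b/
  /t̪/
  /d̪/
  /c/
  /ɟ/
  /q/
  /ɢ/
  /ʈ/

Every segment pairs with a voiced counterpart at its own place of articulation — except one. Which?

/ʈ/

Bilabial: /p/ ~ /b/
Dental: /t̪/ ~ /d̪/
Palatal: /c/ ~ /ɟ/
Uvular: /q/ ~ /ɢ/
Retroflex: only /ʈ/ (voiceless); no voiced partner.
So /ʈ/ is the unpaired segment.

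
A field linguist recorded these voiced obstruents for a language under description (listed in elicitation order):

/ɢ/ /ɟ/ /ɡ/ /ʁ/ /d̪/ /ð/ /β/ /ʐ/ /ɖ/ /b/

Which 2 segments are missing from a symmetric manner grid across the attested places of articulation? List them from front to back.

bilabial: stop /b/, fricative /β/.
dental: stop /d̪/, fricative /ð/.
retroflex: stop /ɖ/, fricative /ʐ/.
palatal: stop /ɟ/, fricative —.
velar: stop /ɡ/, fricative —.
uvular: stop /ɢ/, fricative /ʁ/.
Gaps, from front to back: palatal lacks fricative (/ʝ/); velar lacks fricative (/ɣ/).

/ʝ/, /ɣ/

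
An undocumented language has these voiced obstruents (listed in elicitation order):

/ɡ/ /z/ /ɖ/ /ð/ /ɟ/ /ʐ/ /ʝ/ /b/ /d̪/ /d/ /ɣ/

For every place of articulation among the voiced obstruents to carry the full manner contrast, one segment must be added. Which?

/β/

place of articulation  stop      fricative
bilabial          b         —       
dental            d̪        ð       
alveolar          d         z       
retroflex         ɖ         ʐ       
palatal           ɟ         ʝ       
velar             ɡ         ɣ       
The bilabial row has no fricative member, so the gap is the bilabial fricative /β/.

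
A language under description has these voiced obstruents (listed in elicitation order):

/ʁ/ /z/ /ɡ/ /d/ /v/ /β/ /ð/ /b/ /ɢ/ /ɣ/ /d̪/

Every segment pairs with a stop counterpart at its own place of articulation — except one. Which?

/v/

Bilabial: /b/ ~ /β/
Dental: /d̪/ ~ /ð/
Alveolar: /d/ ~ /z/
Velar: /ɡ/ ~ /ɣ/
Uvular: /ɢ/ ~ /ʁ/
Labiodental: only /v/ (fricative); no stop partner.
So /v/ is the unpaired segment.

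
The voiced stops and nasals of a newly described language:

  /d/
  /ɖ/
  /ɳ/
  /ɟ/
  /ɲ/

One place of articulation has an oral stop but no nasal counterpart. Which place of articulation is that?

alveolar

place of articulation  oral stop  nasal   
alveolar          d         —       
retroflex         ɖ         ɳ       
palatal           ɟ         ɲ       
Every place of articulation has a nasal member except alveolar, where /n/ would be expected.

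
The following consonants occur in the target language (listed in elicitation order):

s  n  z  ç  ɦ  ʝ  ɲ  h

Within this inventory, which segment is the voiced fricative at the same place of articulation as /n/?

/n/ is an alveolar nasal.
The voiced fricative at the same place is a voiced alveolar fricative — in this inventory, /z/.

/z/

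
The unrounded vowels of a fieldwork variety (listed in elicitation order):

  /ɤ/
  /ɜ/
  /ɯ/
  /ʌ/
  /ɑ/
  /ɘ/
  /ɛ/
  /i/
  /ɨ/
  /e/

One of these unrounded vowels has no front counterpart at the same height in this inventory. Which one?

High: /i/ ~ /ɨ/ ~ /ɯ/
High-mid: /e/ ~ /ɘ/ ~ /ɤ/
Low-mid: /ɛ/ ~ /ɜ/ ~ /ʌ/
Low: only /ɑ/ (back); no front partner.
So /ɑ/ is the unpaired segment.

/ɑ/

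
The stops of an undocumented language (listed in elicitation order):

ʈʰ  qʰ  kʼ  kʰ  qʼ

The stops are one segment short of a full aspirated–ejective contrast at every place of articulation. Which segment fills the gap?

/ʈʼ/

retroflex: aspirated /ʈʰ/, ejective —.
velar: aspirated /kʰ/, ejective /kʼ/.
uvular: aspirated /qʰ/, ejective /qʼ/.
The retroflex row has no ejective member, so the gap is the ejective retroflex stop /ʈʼ/.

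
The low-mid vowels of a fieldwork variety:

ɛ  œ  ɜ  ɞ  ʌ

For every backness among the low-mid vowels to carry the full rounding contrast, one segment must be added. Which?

Unrounded: /ɛ/ (front), /ɜ/ (central), /ʌ/ (back).
Rounded: /œ/ (front), /ɞ/ (central).
The back row has no rounded member, so the gap is the back rounded vowel /ɔ/.

/ɔ/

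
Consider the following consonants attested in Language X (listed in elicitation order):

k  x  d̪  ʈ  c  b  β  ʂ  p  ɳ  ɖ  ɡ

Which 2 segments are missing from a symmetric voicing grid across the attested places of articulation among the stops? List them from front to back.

Voiceless: /p/ (bilabial), /ʈ/ (retroflex), /c/ (palatal), /k/ (velar).
Voiced: /b/ (bilabial), /d̪/ (dental), /ɖ/ (retroflex), /ɡ/ (velar).
Gaps, from front to back: dental lacks voiceless (/t̪/); palatal lacks voiced (/ɟ/).

/t̪/, /ɟ/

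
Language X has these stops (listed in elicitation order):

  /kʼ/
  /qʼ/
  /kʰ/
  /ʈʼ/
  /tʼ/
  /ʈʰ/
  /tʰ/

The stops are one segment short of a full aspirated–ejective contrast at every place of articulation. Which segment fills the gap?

/qʰ/

alveolar: aspirated /tʰ/, ejective /tʼ/.
retroflex: aspirated /ʈʰ/, ejective /ʈʼ/.
velar: aspirated /kʰ/, ejective /kʼ/.
uvular: aspirated —, ejective /qʼ/.
The uvular row has no aspirated member, so the gap is the aspirated uvular stop /qʰ/.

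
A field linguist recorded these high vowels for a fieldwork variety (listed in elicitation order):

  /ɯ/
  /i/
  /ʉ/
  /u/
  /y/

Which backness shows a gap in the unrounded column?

front: unrounded /i/, rounded /y/.
central: unrounded —, rounded /ʉ/.
back: unrounded /ɯ/, rounded /u/.
Every backness has an unrounded member except central, where /ɨ/ would be expected.

central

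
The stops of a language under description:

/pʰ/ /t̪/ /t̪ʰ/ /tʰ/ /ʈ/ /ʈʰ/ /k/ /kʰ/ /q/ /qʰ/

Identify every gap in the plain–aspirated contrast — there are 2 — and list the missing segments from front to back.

/p/, /t/

bilabial: plain —, aspirated /pʰ/.
dental: plain /t̪/, aspirated /t̪ʰ/.
alveolar: plain —, aspirated /tʰ/.
retroflex: plain /ʈ/, aspirated /ʈʰ/.
velar: plain /k/, aspirated /kʰ/.
uvular: plain /q/, aspirated /qʰ/.
Gaps, from front to back: bilabial lacks plain (/p/); alveolar lacks plain (/t/).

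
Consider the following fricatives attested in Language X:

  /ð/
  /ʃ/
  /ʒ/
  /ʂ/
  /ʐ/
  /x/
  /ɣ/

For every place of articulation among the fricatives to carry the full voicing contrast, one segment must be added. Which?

place of articulation  voiceless  voiced  
dental            —         ð       
postalveolar      ʃ         ʒ       
retroflex         ʂ         ʐ       
velar             x         ɣ       
The dental row has no voiceless member, so the gap is the voiceless dental fricative /θ/.

/θ/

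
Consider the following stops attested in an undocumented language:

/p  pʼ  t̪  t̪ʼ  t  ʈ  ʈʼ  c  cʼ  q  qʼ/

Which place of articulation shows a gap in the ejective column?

alveolar

place of articulation  plain     ejective
bilabial          p         pʼ      
dental            t̪        t̪ʼ     
alveolar          t         —       
retroflex         ʈ         ʈʼ      
palatal           c         cʼ      
uvular            q         qʼ      
Every place of articulation has an ejective member except alveolar, where /tʼ/ would be expected.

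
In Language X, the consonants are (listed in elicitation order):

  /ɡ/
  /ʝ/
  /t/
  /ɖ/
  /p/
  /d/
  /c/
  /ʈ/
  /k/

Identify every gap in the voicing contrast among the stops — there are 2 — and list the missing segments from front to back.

/b/, /ɟ/

bilabial: voiceless /p/, voiced —.
alveolar: voiceless /t/, voiced /d/.
retroflex: voiceless /ʈ/, voiced /ɖ/.
palatal: voiceless /c/, voiced —.
velar: voiceless /k/, voiced /ɡ/.
Gaps, from front to back: bilabial lacks voiced (/b/); palatal lacks voiced (/ɟ/).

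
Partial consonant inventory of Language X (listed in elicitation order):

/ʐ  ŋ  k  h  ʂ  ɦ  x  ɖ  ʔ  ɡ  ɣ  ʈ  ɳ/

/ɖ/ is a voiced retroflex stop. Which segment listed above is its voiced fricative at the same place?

/ʐ/

The voiced fricative at the same place is a voiced retroflex fricative — in this inventory, /ʐ/.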